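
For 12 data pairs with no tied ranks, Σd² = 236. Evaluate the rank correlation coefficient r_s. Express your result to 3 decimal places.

0.175

ρ = 1 − 6Σd² / [n(n²−1)] = 1 − 6×236 / (12×143)
  = 1 − 1416/1716 = 1 − 0.8252 ≈ 0.175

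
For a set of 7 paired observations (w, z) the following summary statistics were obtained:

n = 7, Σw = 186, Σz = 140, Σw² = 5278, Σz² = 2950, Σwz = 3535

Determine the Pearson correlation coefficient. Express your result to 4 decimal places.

-0.8244

r = (nΣwz − ΣwΣz) / √[(nΣw² − (Σw)²)(nΣz² − (Σz)²)]
Numerator: 7×3535 − 186×140 = -1295
Denominator: √[(36946 − 34596)(20650 − 19600)] = √[2350 × 1050] = 1570.8278
r = -1295 / 1570.8278 ≈ -0.8244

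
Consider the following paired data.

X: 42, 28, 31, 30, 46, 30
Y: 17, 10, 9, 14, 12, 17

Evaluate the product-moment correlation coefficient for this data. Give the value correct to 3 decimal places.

0.228

n = 6, ΣX = 207, ΣY = 79, ΣX² = 7425, ΣY² = 1099, ΣXY = 2755
nΣXY − ΣXΣY = 16530 − 16353 = 177
nΣX² − (ΣX)² = 44550 − 42849 = 1701; nΣY² − (ΣY)² = 6594 − 6241 = 353
r = 177 / √(1701 × 353) = 177 / 774.8890 ≈ 0.228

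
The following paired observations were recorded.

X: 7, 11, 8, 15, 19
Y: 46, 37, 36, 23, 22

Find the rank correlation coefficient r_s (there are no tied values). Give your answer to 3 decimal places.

-0.900

Rank X: 1, 3, 2, 4, 5
Rank Y: 5, 4, 3, 2, 1
d = rank(X) − rank(Y): -4, -1, -1, 2, 4; Σd² = 38
ρ = 1 − 6Σd² / [n(n²−1)] = 1 − 6×38 / (5×24) = 1 − 228/120 ≈ -0.900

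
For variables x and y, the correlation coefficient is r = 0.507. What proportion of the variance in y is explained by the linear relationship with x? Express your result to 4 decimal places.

r² = (0.507)² = 0.2570

0.2570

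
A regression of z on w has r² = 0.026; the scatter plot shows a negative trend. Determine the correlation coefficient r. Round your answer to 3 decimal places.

-0.161

|r| = √0.026 = 0.161
The association is negative, so r = −0.161.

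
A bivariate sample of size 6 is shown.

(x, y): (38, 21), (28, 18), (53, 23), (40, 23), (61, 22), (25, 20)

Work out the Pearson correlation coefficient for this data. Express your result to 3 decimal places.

0.716

n = 6, Σx = 245, Σy = 127, Σx² = 10983, Σy² = 2707, Σxy = 5283
nΣxy − ΣxΣy = 31698 − 31115 = 583
nΣx² − (Σx)² = 65898 − 60025 = 5873; nΣy² − (Σy)² = 16242 − 16129 = 113
r = 583 / √(5873 × 113) = 583 / 814.6465 ≈ 0.716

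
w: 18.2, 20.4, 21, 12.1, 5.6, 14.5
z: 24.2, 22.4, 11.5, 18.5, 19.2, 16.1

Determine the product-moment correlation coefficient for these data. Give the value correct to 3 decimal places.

-0.063

n = 6, Σw = 91.8, Σz = 111.9, Σw² = 1576.42, Σz² = 2189.75, Σwz = 1703.72
nΣwz − ΣwΣz = 10222.32 − 10272.42 = -50.1
nΣw² − (Σw)² = 9458.52 − 8427.24 = 1031.28; nΣz² − (Σz)² = 13138.5 − 12521.61 = 616.89
r = -50.1 / √(1031.28 × 616.89) = -50.1 / 797.6129 ≈ -0.063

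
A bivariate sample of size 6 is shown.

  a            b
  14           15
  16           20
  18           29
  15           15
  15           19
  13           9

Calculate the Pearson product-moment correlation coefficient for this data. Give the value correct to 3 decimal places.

n = 6, Σa = 91, Σb = 107, Σa² = 1395, Σb² = 2133, Σab = 1679
nΣab − ΣaΣb = 10074 − 9737 = 337
nΣa² − (Σa)² = 8370 − 8281 = 89; nΣb² − (Σb)² = 12798 − 11449 = 1349
r = 337 / √(89 × 1349) = 337 / 346.4982 ≈ 0.973

0.973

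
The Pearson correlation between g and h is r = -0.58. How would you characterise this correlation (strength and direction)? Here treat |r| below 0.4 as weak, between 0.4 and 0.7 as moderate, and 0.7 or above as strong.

r = -0.58 < 0 so the relationship is negative.
|r| = 0.58, which falls in the moderate range.

moderate negative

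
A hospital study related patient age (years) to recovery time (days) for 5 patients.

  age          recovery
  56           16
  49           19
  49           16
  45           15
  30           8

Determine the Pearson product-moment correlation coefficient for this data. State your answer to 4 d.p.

n = 5, Σx = 229, Σy = 74, Σx² = 10863, Σy² = 1162, Σxy = 3526
nΣxy − ΣxΣy = 17630 − 16946 = 684
nΣx² − (Σx)² = 54315 − 52441 = 1874; nΣy² − (Σy)² = 5810 − 5476 = 334
r = 684 / √(1874 × 334) = 684 / 791.1485 ≈ 0.8646

0.8646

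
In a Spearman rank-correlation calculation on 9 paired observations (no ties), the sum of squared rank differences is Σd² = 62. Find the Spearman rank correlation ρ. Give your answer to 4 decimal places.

ρ = 1 − 6Σd² / [n(n²−1)] = 1 − 6×62 / (9×80)
  = 1 − 372/720 = 1 − 0.51667 ≈ 0.4833

0.4833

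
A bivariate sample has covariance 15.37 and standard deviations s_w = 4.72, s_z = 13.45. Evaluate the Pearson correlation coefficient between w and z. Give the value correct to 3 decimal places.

0.242

r = Cov(w,z) / (s_w · s_z) = 15.37 / (4.72 × 13.45)
  = 15.37 / 63.4840 ≈ 0.242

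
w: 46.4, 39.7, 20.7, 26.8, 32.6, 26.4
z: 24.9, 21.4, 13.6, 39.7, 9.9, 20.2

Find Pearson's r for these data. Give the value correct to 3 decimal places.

0.087

n = 6, Σw = 192.6, Σz = 129.7, Σw² = 6635.5, Σz² = 3345.07, Σwz = 4206.44
nΣwz − ΣwΣz = 25238.64 − 24980.22 = 258.42
nΣw² − (Σw)² = 39813 − 37094.76 = 2718.24; nΣz² − (Σz)² = 20070.42 − 16822.09 = 3248.33
r = 258.42 / √(2718.24 × 3248.33) = 258.42 / 2971.4879 ≈ 0.087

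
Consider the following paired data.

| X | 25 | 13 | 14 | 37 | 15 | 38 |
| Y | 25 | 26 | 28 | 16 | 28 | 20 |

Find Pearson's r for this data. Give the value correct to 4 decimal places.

-0.9216

n = 6, ΣX = 142, ΣY = 143, ΣX² = 4028, ΣY² = 3525, ΣXY = 3127
nΣXY − ΣXΣY = 18762 − 20306 = -1544
nΣX² − (ΣX)² = 24168 − 20164 = 4004; nΣY² − (ΣY)² = 21150 − 20449 = 701
r = -1544 / √(4004 × 701) = -1544 / 1675.3519 ≈ -0.9216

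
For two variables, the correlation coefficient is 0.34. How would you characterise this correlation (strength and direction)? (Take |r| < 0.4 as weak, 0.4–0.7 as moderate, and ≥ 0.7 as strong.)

r = 0.34 > 0 so the relationship is positive.
|r| = 0.34, which falls in the weak range.

weak positive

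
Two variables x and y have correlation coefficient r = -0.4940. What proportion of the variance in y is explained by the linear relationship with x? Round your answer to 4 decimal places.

r² = (-0.4940)² = 0.2440

0.2440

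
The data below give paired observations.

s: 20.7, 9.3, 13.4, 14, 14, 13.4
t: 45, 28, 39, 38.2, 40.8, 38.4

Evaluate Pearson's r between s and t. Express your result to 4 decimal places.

0.8995

n = 6, Σs = 84.8, Σt = 229.4, Σs² = 1266.1, Σt² = 8928.44, Σst = 3335.06
nΣst − ΣsΣt = 20010.36 − 19453.12 = 557.24
nΣs² − (Σs)² = 7596.6 − 7191.04 = 405.56; nΣt² − (Σt)² = 53570.64 − 52624.36 = 946.28
r = 557.24 / √(405.56 × 946.28) = 557.24 / 619.4944 ≈ 0.8995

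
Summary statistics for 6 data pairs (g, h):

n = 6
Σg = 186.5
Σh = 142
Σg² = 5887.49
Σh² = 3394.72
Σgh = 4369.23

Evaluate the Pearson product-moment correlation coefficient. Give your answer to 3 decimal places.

-0.804

r = (nΣgh − ΣgΣh) / √[(nΣg² − (Σg)²)(nΣh² − (Σh)²)]
Numerator: 6×4369.23 − 186.5×142 = -267.62
Denominator: √[(35324.94 − 34782.25)(20368.32 − 20164)] = √[542.69 × 204.32] = 332.9901
r = -267.62 / 332.9901 ≈ -0.804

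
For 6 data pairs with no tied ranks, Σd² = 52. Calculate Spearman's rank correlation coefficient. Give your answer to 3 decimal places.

-0.486

ρ = 1 − 6Σd² / [n(n²−1)] = 1 − 6×52 / (6×35)
  = 1 − 312/210 = 1 − 1.4857 ≈ -0.486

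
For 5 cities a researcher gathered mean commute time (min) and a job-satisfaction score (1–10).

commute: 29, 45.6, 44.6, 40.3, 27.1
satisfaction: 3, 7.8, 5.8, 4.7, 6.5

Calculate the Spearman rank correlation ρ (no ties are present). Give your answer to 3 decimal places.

0.400

Rank commute: 2, 5, 4, 3, 1
Rank satisfaction: 1, 5, 3, 2, 4
d = rank(commute) − rank(satisfaction): 1, 0, 1, 1, -3; Σd² = 12
ρ = 1 − 6Σd² / [n(n²−1)] = 1 − 6×12 / (5×24) = 1 − 72/120 ≈ 0.400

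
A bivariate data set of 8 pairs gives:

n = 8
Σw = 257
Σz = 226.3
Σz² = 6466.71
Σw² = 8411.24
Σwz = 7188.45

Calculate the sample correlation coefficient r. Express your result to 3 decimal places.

r = (nΣwz − ΣwΣz) / √[(nΣw² − (Σw)²)(nΣz² − (Σz)²)]
Numerator: 8×7188.45 − 257×226.3 = -651.5
Denominator: √[(67289.92 − 66049)(51733.68 − 51211.69)] = √[1240.92 × 521.99] = 804.8278
r = -651.5 / 804.8278 ≈ -0.809

-0.809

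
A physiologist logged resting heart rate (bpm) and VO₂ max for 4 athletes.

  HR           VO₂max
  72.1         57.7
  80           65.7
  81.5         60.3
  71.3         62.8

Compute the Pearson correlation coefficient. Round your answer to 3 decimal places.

n = 4, Σx = 304.9, Σy = 246.5, Σx² = 23324.35, Σy² = 15225.71, Σxy = 18808.26
nΣxy − ΣxΣy = 75233.04 − 75157.85 = 75.19
nΣx² − (Σx)² = 93297.4 − 92964.01 = 333.39; nΣy² − (Σy)² = 60902.84 − 60762.25 = 140.59
r = 75.19 / √(333.39 × 140.59) = 75.19 / 216.4978 ≈ 0.347

0.347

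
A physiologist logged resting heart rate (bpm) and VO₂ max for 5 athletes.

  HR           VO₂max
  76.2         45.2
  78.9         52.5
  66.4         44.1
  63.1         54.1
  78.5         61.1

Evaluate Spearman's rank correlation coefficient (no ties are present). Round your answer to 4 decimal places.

0.2000

Rank HR: 3, 5, 2, 1, 4
Rank VO₂max: 2, 3, 1, 4, 5
d = rank(HR) − rank(VO₂max): 1, 2, 1, -3, -1; Σd² = 16
ρ = 1 − 6Σd² / [n(n²−1)] = 1 − 6×16 / (5×24) = 1 − 96/120 ≈ 0.2000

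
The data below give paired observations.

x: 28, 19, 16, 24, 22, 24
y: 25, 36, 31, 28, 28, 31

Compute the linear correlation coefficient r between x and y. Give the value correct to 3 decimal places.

n = 6, Σx = 133, Σy = 179, Σx² = 3037, Σy² = 5411, Σxy = 3912
nΣxy − ΣxΣy = 23472 − 23807 = -335
nΣx² − (Σx)² = 18222 − 17689 = 533; nΣy² − (Σy)² = 32466 − 32041 = 425
r = -335 / √(533 × 425) = -335 / 475.9464 ≈ -0.704

-0.704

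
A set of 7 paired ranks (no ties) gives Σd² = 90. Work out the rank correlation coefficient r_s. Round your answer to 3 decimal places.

-0.607

ρ = 1 − 6Σd² / [n(n²−1)] = 1 − 6×90 / (7×48)
  = 1 − 540/336 = 1 − 1.6071 ≈ -0.607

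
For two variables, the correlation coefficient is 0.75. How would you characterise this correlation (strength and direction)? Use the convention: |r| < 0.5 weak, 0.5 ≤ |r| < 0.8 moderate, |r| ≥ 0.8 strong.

r = 0.75 > 0 so the relationship is positive.
|r| = 0.75, which falls in the moderate range.

moderate positive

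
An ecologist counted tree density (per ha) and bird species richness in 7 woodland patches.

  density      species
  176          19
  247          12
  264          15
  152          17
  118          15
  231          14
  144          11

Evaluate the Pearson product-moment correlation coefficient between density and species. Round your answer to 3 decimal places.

-0.170

n = 7, Σx = 1332, Σy = 103, Σx² = 272806, Σy² = 1561, Σxy = 19440
nΣxy − ΣxΣy = 136080 − 137196 = -1116
nΣx² − (Σx)² = 1909642 − 1774224 = 135418; nΣy² − (Σy)² = 10927 − 10609 = 318
r = -1116 / √(135418 × 318) = -1116 / 6562.2347 ≈ -0.170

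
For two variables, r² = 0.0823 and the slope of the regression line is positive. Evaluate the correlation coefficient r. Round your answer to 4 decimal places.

|r| = √0.0823 = 0.2869
The association is positive, so r = 0.2869.

0.2869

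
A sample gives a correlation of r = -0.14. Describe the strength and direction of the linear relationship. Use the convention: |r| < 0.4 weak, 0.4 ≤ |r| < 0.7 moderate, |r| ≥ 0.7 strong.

r = -0.14 < 0 so the relationship is negative.
|r| = 0.14, which falls in the weak range.

weak negative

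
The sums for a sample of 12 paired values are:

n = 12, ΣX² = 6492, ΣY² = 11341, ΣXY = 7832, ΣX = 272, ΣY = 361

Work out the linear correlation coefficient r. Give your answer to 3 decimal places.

-0.885

r = (nΣXY − ΣXΣY) / √[(nΣX² − (ΣX)²)(nΣY² − (ΣY)²)]
Numerator: 12×7832 − 272×361 = -4208
Denominator: √[(77904 − 73984)(136092 − 130321)] = √[3920 × 5771] = 4756.2927
r = -4208 / 4756.2927 ≈ -0.885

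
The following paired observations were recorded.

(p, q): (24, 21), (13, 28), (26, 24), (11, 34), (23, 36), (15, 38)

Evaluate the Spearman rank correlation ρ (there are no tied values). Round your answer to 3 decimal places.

Rank p: 5, 2, 6, 1, 4, 3
Rank q: 1, 3, 2, 4, 5, 6
d = rank(p) − rank(q): 4, -1, 4, -3, -1, -3; Σd² = 52
ρ = 1 − 6Σd² / [n(n²−1)] = 1 − 6×52 / (6×35) = 1 − 312/210 ≈ -0.486

-0.486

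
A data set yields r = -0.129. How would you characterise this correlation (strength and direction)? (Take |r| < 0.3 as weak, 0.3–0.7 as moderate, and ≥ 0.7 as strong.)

r = -0.129 < 0 so the relationship is negative.
|r| = 0.129, which falls in the weak range.

weak negative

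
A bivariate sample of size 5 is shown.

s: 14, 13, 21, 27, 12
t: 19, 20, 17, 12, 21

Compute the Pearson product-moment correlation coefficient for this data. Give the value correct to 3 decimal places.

-0.978

n = 5, Σs = 87, Σt = 89, Σs² = 1679, Σt² = 1635, Σst = 1459
nΣst − ΣsΣt = 7295 − 7743 = -448
nΣs² − (Σs)² = 8395 − 7569 = 826; nΣt² − (Σt)² = 8175 − 7921 = 254
r = -448 / √(826 × 254) = -448 / 458.0437 ≈ -0.978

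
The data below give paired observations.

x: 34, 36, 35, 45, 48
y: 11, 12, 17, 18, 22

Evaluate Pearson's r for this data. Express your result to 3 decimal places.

n = 5, Σx = 198, Σy = 80, Σx² = 8006, Σy² = 1362, Σxy = 3267
nΣxy − ΣxΣy = 16335 − 15840 = 495
nΣx² − (Σx)² = 40030 − 39204 = 826; nΣy² − (Σy)² = 6810 − 6400 = 410
r = 495 / √(826 × 410) = 495 / 581.9450 ≈ 0.851

0.851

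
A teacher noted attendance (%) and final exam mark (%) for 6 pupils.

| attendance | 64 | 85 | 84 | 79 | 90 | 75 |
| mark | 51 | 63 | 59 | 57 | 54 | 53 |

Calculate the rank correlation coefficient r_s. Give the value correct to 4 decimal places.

0.6571

Rank attendance: 1, 5, 4, 3, 6, 2
Rank mark: 1, 6, 5, 4, 3, 2
d = rank(attendance) − rank(mark): 0, -1, -1, -1, 3, 0; Σd² = 12
ρ = 1 − 6Σd² / [n(n²−1)] = 1 − 6×12 / (6×35) = 1 − 72/210 ≈ 0.6571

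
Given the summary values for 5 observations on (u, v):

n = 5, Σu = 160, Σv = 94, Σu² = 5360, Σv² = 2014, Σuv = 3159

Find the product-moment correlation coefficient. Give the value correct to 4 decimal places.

0.6204

r = (nΣuv − ΣuΣv) / √[(nΣu² − (Σu)²)(nΣv² − (Σv)²)]
Numerator: 5×3159 − 160×94 = 755
Denominator: √[(26800 − 25600)(10070 − 8836)] = √[1200 × 1234] = 1216.8813
r = 755 / 1216.8813 ≈ 0.6204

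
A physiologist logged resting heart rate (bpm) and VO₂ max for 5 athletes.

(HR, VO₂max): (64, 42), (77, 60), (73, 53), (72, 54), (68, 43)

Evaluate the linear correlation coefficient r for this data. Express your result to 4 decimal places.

0.9629

n = 5, Σx = 354, Σy = 252, Σx² = 25162, Σy² = 12938, Σxy = 17989
nΣxy − ΣxΣy = 89945 − 89208 = 737
nΣx² − (Σx)² = 125810 − 125316 = 494; nΣy² − (Σy)² = 64690 − 63504 = 1186
r = 737 / √(494 × 1186) = 737 / 765.4306 ≈ 0.9629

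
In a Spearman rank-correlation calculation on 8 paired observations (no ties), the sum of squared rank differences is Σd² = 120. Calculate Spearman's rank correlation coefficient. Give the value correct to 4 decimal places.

-0.4286

ρ = 1 − 6Σd² / [n(n²−1)] = 1 − 6×120 / (8×63)
  = 1 − 720/504 = 1 − 1.42857 ≈ -0.4286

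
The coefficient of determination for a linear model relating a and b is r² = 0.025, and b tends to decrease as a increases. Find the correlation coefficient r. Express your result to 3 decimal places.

|r| = √0.025 = 0.158
The association is negative, so r = −0.158.

-0.158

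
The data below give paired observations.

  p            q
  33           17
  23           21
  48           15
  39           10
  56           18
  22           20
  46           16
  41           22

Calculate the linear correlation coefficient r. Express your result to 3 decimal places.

n = 8, Σp = 308, Σq = 139, Σp² = 12860, Σq² = 2519, Σpq = 5240
nΣpq − ΣpΣq = 41920 − 42812 = -892
nΣp² − (Σp)² = 102880 − 94864 = 8016; nΣq² − (Σq)² = 20152 − 19321 = 831
r = -892 / √(8016 × 831) = -892 / 2580.9487 ≈ -0.346

-0.346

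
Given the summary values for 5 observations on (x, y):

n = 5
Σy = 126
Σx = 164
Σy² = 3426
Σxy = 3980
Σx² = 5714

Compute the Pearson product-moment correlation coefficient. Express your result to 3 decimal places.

r = (nΣxy − ΣxΣy) / √[(nΣx² − (Σx)²)(nΣy² − (Σy)²)]
Numerator: 5×3980 − 164×126 = -764
Denominator: √[(28570 − 26896)(17130 − 15876)] = √[1674 × 1254] = 1448.8602
r = -764 / 1448.8602 ≈ -0.527

-0.527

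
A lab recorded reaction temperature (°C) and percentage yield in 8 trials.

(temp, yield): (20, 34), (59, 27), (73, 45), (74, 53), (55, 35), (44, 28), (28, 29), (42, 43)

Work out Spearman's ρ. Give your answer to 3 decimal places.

Rank temp: 1, 6, 7, 8, 5, 4, 2, 3
Rank yield: 4, 1, 7, 8, 5, 2, 3, 6
d = rank(temp) − rank(yield): -3, 5, 0, 0, 0, 2, -1, -3; Σd² = 48
ρ = 1 − 6Σd² / [n(n²−1)] = 1 − 6×48 / (8×63) = 1 − 288/504 ≈ 0.429

0.429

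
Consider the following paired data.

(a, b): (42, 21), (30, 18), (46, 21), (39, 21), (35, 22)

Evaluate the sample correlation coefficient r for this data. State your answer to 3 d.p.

n = 5, Σa = 192, Σb = 103, Σa² = 7526, Σb² = 2131, Σab = 3977
nΣab − ΣaΣb = 19885 − 19776 = 109
nΣa² − (Σa)² = 37630 − 36864 = 766; nΣb² − (Σb)² = 10655 − 10609 = 46
r = 109 / √(766 × 46) = 109 / 187.7125 ≈ 0.581

0.581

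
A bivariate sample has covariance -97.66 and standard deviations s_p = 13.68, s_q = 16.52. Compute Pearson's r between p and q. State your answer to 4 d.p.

-0.4321

r = Cov(p,q) / (s_p · s_q) = -97.66 / (13.68 × 16.52)
  = -97.66 / 225.9936 ≈ -0.4321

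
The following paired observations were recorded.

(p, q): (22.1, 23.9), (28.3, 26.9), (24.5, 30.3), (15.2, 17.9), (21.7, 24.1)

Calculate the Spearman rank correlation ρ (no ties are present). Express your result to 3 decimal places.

0.800

Rank p: 3, 5, 4, 1, 2
Rank q: 2, 4, 5, 1, 3
d = rank(p) − rank(q): 1, 1, -1, 0, -1; Σd² = 4
ρ = 1 − 6Σd² / [n(n²−1)] = 1 − 6×4 / (5×24) = 1 − 24/120 ≈ 0.800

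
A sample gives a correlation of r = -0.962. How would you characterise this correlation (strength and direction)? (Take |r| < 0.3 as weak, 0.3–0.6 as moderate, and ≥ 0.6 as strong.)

r = -0.962 < 0 so the relationship is negative.
|r| = 0.962, which falls in the strong range.

strong negative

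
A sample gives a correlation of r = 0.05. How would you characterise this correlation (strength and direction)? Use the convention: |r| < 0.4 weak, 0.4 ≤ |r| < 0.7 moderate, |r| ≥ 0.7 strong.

weak positive

r = 0.05 > 0 so the relationship is positive.
|r| = 0.05, which falls in the weak range.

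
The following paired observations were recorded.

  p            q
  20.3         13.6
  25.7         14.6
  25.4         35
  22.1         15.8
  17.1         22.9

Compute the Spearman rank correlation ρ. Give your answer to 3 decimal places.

0.000

Rank p: 2, 5, 4, 3, 1
Rank q: 1, 2, 5, 3, 4
d = rank(p) − rank(q): 1, 3, -1, 0, -3; Σd² = 20
ρ = 1 − 6Σd² / [n(n²−1)] = 1 − 6×20 / (5×24) = 1 − 120/120 ≈ 0.000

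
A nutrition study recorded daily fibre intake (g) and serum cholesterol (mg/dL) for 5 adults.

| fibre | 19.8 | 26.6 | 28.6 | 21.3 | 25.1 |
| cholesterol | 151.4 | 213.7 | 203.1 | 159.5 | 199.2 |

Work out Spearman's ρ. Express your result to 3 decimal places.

0.900

Rank fibre: 1, 4, 5, 2, 3
Rank cholesterol: 1, 5, 4, 2, 3
d = rank(fibre) − rank(cholesterol): 0, -1, 1, 0, 0; Σd² = 2
ρ = 1 − 6Σd² / [n(n²−1)] = 1 − 6×2 / (5×24) = 1 − 12/120 ≈ 0.900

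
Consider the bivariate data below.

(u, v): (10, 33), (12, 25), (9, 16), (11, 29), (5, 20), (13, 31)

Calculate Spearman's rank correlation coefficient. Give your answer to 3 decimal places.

Rank u: 3, 5, 2, 4, 1, 6
Rank v: 6, 3, 1, 4, 2, 5
d = rank(u) − rank(v): -3, 2, 1, 0, -1, 1; Σd² = 16
ρ = 1 − 6Σd² / [n(n²−1)] = 1 − 6×16 / (6×35) = 1 − 96/210 ≈ 0.543

0.543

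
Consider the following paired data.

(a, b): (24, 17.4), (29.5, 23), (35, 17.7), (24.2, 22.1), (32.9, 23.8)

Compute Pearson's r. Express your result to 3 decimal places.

0.082

n = 5, Σa = 145.6, Σb = 104, Σa² = 4339.3, Σb² = 2199.9, Σab = 3033.44
nΣab − ΣaΣb = 15167.2 − 15142.4 = 24.8
nΣa² − (Σa)² = 21696.5 − 21199.36 = 497.14; nΣb² − (Σb)² = 10999.5 − 10816 = 183.5
r = 24.8 / √(497.14 × 183.5) = 24.8 / 302.0351 ≈ 0.082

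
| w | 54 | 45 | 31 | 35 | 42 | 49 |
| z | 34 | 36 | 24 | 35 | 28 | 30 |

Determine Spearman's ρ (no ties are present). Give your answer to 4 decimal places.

Rank w: 6, 4, 1, 2, 3, 5
Rank z: 4, 6, 1, 5, 2, 3
d = rank(w) − rank(z): 2, -2, 0, -3, 1, 2; Σd² = 22
ρ = 1 − 6Σd² / [n(n²−1)] = 1 − 6×22 / (6×35) = 1 − 132/210 ≈ 0.3714

0.3714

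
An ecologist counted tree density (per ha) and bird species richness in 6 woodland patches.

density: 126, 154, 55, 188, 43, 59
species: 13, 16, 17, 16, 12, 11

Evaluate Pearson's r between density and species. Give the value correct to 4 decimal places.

n = 6, Σx = 625, Σy = 85, Σx² = 83291, Σy² = 1235, Σxy = 9210
nΣxy − ΣxΣy = 55260 − 53125 = 2135
nΣx² − (Σx)² = 499746 − 390625 = 109121; nΣy² − (Σy)² = 7410 − 7225 = 185
r = 2135 / √(109121 × 185) = 2135 / 4493.0374 ≈ 0.4752

0.4752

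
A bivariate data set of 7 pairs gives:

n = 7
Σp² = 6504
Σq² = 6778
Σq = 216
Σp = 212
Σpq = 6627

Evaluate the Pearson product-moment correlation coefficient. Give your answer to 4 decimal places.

0.8789

r = (nΣpq − ΣpΣq) / √[(nΣp² − (Σp)²)(nΣq² − (Σq)²)]
Numerator: 7×6627 − 212×216 = 597
Denominator: √[(45528 − 44944)(47446 − 46656)] = √[584 × 790] = 679.2349
r = 597 / 679.2349 ≈ 0.8789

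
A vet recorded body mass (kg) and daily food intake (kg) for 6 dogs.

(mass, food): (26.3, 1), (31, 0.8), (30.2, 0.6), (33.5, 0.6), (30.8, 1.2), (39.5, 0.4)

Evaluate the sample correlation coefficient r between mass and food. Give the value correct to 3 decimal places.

-0.708

n = 6, Σx = 191.3, Σy = 4.6, Σx² = 6195.87, Σy² = 3.96, Σxy = 142.08
nΣxy − ΣxΣy = 852.48 − 879.98 = -27.5
nΣx² − (Σx)² = 37175.22 − 36595.69 = 579.53; nΣy² − (Σy)² = 23.76 − 21.16 = 2.6
r = -27.5 / √(579.53 × 2.6) = -27.5 / 38.8172 ≈ -0.708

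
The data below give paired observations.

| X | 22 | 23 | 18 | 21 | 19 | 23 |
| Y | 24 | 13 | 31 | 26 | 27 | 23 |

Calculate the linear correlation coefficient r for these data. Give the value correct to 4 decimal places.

n = 6, ΣX = 126, ΣY = 144, ΣX² = 2668, ΣY² = 3640, ΣXY = 2973
nΣXY − ΣXΣY = 17838 − 18144 = -306
nΣX² − (ΣX)² = 16008 − 15876 = 132; nΣY² − (ΣY)² = 21840 − 20736 = 1104
r = -306 / √(132 × 1104) = -306 / 381.7434 ≈ -0.8016

-0.8016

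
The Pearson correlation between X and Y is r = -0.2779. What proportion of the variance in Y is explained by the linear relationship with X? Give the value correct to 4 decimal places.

r² = (-0.2779)² = 0.0772

0.0772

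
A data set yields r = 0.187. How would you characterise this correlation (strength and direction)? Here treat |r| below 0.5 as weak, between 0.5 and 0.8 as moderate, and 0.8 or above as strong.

weak positive

r = 0.187 > 0 so the relationship is positive.
|r| = 0.187, which falls in the weak range.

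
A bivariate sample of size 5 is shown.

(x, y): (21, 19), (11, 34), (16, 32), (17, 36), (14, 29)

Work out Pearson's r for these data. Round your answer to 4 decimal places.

-0.6784

n = 5, Σx = 79, Σy = 150, Σx² = 1303, Σy² = 4678, Σxy = 2303
nΣxy − ΣxΣy = 11515 − 11850 = -335
nΣx² − (Σx)² = 6515 − 6241 = 274; nΣy² − (Σy)² = 23390 − 22500 = 890
r = -335 / √(274 × 890) = -335 / 493.8218 ≈ -0.6784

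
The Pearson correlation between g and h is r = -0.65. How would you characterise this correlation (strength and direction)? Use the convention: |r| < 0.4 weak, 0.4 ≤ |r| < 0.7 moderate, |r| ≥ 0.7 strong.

moderate negative

r = -0.65 < 0 so the relationship is negative.
|r| = 0.65, which falls in the moderate range.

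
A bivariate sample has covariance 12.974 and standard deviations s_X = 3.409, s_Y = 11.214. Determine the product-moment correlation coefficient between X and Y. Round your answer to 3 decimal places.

0.339

r = Cov(X,Y) / (s_X · s_Y) = 12.974 / (3.409 × 11.214)
  = 12.974 / 38.2285 ≈ 0.339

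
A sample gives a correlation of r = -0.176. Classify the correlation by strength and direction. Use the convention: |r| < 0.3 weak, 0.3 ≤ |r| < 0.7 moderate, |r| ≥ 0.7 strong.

r = -0.176 < 0 so the relationship is negative.
|r| = 0.176, which falls in the weak range.

weak negative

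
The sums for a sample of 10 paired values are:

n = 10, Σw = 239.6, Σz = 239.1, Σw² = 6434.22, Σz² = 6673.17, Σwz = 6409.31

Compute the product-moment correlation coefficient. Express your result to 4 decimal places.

0.8356

r = (nΣwz − ΣwΣz) / √[(nΣw² − (Σw)²)(nΣz² − (Σz)²)]
Numerator: 10×6409.31 − 239.6×239.1 = 6804.74
Denominator: √[(64342.2 − 57408.16)(66731.7 − 57168.81)] = √[6934.04 × 9562.89] = 8143.0622
r = 6804.74 / 8143.0622 ≈ 0.8356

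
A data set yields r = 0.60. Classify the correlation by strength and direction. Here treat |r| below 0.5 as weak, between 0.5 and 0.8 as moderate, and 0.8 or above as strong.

r = 0.60 > 0 so the relationship is positive.
|r| = 0.60, which falls in the moderate range.

moderate positive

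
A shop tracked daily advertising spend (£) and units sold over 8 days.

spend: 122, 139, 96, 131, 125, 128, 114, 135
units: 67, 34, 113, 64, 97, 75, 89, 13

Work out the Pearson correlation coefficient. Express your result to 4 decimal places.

n = 8, Σx = 990, Σy = 552, Σx² = 123812, Σy² = 45634, Σxy = 65758
nΣxy − ΣxΣy = 526064 − 546480 = -20416
nΣx² − (Σx)² = 990496 − 980100 = 10396; nΣy² − (Σy)² = 365072 − 304704 = 60368
r = -20416 / √(10396 × 60368) = -20416 / 25051.6612 ≈ -0.8150

-0.8150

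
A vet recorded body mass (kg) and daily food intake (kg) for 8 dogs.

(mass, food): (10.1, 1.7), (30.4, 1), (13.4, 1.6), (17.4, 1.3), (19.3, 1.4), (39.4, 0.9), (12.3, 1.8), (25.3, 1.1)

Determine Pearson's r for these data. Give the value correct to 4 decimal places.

n = 8, Σx = 167.6, Σy = 10.8, Σx² = 4224.72, Σy² = 15.36, Σxy = 204.08
nΣxy − ΣxΣy = 1632.64 − 1810.08 = -177.44
nΣx² − (Σx)² = 33797.76 − 28089.76 = 5708; nΣy² − (Σy)² = 122.88 − 116.64 = 6.24
r = -177.44 / √(5708 × 6.24) = -177.44 / 188.7271 ≈ -0.9402

-0.9402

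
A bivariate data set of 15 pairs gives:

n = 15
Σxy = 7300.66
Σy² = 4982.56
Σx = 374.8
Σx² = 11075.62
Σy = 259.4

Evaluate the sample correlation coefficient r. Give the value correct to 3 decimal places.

0.889

r = (nΣxy − ΣxΣy) / √[(nΣx² − (Σx)²)(nΣy² − (Σy)²)]
Numerator: 15×7300.66 − 374.8×259.4 = 12286.78
Denominator: √[(166134.3 − 140475.04)(74738.4 − 67288.36)] = √[25659.26 × 7450.04] = 13826.1532
r = 12286.78 / 13826.1532 ≈ 0.889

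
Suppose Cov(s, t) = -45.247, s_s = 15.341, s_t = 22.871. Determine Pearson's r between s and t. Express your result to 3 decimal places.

-0.129

r = Cov(s,t) / (s_s · s_t) = -45.247 / (15.341 × 22.871)
  = -45.247 / 350.8640 ≈ -0.129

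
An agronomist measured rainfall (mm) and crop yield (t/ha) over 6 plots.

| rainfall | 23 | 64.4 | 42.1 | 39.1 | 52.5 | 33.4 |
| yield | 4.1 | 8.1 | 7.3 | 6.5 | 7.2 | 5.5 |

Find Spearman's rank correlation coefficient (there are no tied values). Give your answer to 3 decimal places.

0.943

Rank rainfall: 1, 6, 4, 3, 5, 2
Rank yield: 1, 6, 5, 3, 4, 2
d = rank(rainfall) − rank(yield): 0, 0, -1, 0, 1, 0; Σd² = 2
ρ = 1 − 6Σd² / [n(n²−1)] = 1 − 6×2 / (6×35) = 1 − 12/210 ≈ 0.943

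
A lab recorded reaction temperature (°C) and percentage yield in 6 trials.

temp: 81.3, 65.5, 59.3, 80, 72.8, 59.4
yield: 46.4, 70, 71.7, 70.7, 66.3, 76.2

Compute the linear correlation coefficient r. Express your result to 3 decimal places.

-0.695

n = 6, Σx = 418.3, Σy = 401.3, Σx² = 29644.63, Σy² = 27394.47, Σxy = 27618.05
nΣxy − ΣxΣy = 165708.3 − 167863.79 = -2155.49
nΣx² − (Σx)² = 177867.78 − 174974.89 = 2892.89; nΣy² − (Σy)² = 164366.82 − 161041.69 = 3325.13
r = -2155.49 / √(2892.89 × 3325.13) = -2155.49 / 3101.4892 ≈ -0.695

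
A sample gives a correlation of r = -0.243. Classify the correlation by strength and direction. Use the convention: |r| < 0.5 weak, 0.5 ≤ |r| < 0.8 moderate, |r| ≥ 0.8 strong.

r = -0.243 < 0 so the relationship is negative.
|r| = 0.243, which falls in the weak range.

weak negative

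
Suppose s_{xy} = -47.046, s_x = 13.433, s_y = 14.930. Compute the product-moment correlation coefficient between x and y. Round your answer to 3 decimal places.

r = Cov(x,y) / (s_x · s_y) = -47.046 / (13.433 × 14.930)
  = -47.046 / 200.5547 ≈ -0.235

-0.235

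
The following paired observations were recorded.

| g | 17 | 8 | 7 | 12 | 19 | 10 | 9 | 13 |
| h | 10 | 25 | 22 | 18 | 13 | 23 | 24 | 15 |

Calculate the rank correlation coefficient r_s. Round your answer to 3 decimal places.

Rank g: 7, 2, 1, 5, 8, 4, 3, 6
Rank h: 1, 8, 5, 4, 2, 6, 7, 3
d = rank(g) − rank(h): 6, -6, -4, 1, 6, -2, -4, 3; Σd² = 154
ρ = 1 − 6Σd² / [n(n²−1)] = 1 − 6×154 / (8×63) = 1 − 924/504 ≈ -0.833

-0.833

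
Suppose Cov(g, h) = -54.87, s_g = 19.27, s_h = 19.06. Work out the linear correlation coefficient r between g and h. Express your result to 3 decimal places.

r = Cov(g,h) / (s_g · s_h) = -54.87 / (19.27 × 19.06)
  = -54.87 / 367.2862 ≈ -0.149

-0.149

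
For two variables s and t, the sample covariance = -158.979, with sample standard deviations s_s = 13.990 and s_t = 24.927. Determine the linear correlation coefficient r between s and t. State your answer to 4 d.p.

r = Cov(s,t) / (s_s · s_t) = -158.979 / (13.990 × 24.927)
  = -158.979 / 348.7287 ≈ -0.4559

-0.4559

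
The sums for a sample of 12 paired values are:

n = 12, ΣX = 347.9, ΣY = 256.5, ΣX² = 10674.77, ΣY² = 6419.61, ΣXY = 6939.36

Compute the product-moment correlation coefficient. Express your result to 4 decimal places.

-0.6693

r = (nΣXY − ΣXΣY) / √[(nΣX² − (ΣX)²)(nΣY² − (ΣY)²)]
Numerator: 12×6939.36 − 347.9×256.5 = -5964.03
Denominator: √[(128097.24 − 121034.41)(77035.32 − 65792.25)] = √[7062.83 × 11243.07] = 8911.1106
r = -5964.03 / 8911.1106 ≈ -0.6693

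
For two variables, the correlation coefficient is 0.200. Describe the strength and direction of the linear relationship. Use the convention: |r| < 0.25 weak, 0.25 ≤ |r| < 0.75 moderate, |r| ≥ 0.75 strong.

weak positive

r = 0.200 > 0 so the relationship is positive.
|r| = 0.200, which falls in the weak range.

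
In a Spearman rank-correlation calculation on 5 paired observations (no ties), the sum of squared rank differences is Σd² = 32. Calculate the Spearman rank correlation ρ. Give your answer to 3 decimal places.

-0.600

ρ = 1 − 6Σd² / [n(n²−1)] = 1 − 6×32 / (5×24)
  = 1 − 192/120 = 1 − 1.6000 ≈ -0.600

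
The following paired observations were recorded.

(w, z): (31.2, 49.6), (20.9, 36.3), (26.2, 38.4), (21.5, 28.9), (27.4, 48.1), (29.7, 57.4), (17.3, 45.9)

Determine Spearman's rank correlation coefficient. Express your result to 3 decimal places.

Rank w: 7, 2, 4, 3, 5, 6, 1
Rank z: 6, 2, 3, 1, 5, 7, 4
d = rank(w) − rank(z): 1, 0, 1, 2, 0, -1, -3; Σd² = 16
ρ = 1 − 6Σd² / [n(n²−1)] = 1 − 6×16 / (7×48) = 1 − 96/336 ≈ 0.714

0.714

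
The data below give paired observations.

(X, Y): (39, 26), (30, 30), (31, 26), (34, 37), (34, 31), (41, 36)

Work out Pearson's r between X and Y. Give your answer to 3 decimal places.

0.281

n = 6, ΣX = 209, ΣY = 186, ΣX² = 7375, ΣY² = 5878, ΣXY = 6508
nΣXY − ΣXΣY = 39048 − 38874 = 174
nΣX² − (ΣX)² = 44250 − 43681 = 569; nΣY² − (ΣY)² = 35268 − 34596 = 672
r = 174 / √(569 × 672) = 174 / 618.3591 ≈ 0.281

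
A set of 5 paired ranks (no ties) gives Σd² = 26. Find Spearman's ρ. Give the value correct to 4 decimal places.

ρ = 1 − 6Σd² / [n(n²−1)] = 1 − 6×26 / (5×24)
  = 1 − 156/120 = 1 − 1.30000 ≈ -0.3000

-0.3000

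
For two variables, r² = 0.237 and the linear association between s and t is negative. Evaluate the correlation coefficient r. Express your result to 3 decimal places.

-0.487

|r| = √0.237 = 0.487
The association is negative, so r = −0.487.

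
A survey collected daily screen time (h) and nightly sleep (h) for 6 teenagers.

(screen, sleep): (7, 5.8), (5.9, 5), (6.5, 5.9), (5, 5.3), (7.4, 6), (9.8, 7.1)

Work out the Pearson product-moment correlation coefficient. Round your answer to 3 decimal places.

n = 6, Σx = 41.6, Σy = 35.1, Σx² = 301.86, Σy² = 207.95, Σxy = 248.93
nΣxy − ΣxΣy = 1493.58 − 1460.16 = 33.42
nΣx² − (Σx)² = 1811.16 − 1730.56 = 80.6; nΣy² − (Σy)² = 1247.7 − 1232.01 = 15.69
r = 33.42 / √(80.6 × 15.69) = 33.42 / 35.5614 ≈ 0.940

0.940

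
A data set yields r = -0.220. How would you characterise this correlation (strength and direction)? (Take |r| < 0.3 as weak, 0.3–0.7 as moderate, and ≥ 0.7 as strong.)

r = -0.220 < 0 so the relationship is negative.
|r| = 0.220, which falls in the weak range.

weak negative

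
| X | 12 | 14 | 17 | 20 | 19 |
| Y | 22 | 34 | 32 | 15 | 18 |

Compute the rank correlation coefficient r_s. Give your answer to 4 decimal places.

Rank X: 1, 2, 3, 5, 4
Rank Y: 3, 5, 4, 1, 2
d = rank(X) − rank(Y): -2, -3, -1, 4, 2; Σd² = 34
ρ = 1 − 6Σd² / [n(n²−1)] = 1 − 6×34 / (5×24) = 1 − 204/120 ≈ -0.7000

-0.7000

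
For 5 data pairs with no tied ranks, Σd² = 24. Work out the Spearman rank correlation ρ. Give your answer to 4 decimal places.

-0.2000

ρ = 1 − 6Σd² / [n(n²−1)] = 1 − 6×24 / (5×24)
  = 1 − 144/120 = 1 − 1.20000 ≈ -0.2000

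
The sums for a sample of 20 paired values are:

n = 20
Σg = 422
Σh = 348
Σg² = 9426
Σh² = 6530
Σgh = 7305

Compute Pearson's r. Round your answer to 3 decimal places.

-0.076

r = (nΣgh − ΣgΣh) / √[(nΣg² − (Σg)²)(nΣh² − (Σh)²)]
Numerator: 20×7305 − 422×348 = -756
Denominator: √[(188520 − 178084)(130600 − 121104)] = √[10436 × 9496] = 9954.9111
r = -756 / 9954.9111 ≈ -0.076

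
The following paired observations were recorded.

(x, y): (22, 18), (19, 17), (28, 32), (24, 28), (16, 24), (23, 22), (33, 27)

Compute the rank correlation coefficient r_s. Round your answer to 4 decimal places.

Rank x: 3, 2, 6, 5, 1, 4, 7
Rank y: 2, 1, 7, 6, 4, 3, 5
d = rank(x) − rank(y): 1, 1, -1, -1, -3, 1, 2; Σd² = 18
ρ = 1 − 6Σd² / [n(n²−1)] = 1 − 6×18 / (7×48) = 1 − 108/336 ≈ 0.6786

0.6786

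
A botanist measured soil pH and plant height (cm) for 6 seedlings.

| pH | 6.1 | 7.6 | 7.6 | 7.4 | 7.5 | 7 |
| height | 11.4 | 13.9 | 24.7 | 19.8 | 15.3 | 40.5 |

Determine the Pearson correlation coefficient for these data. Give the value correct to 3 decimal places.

n = 6, Σx = 43.2, Σy = 125.6, Σx² = 312.74, Σy² = 3199.64, Σxy = 907.67
nΣxy − ΣxΣy = 5446.02 − 5425.92 = 20.1
nΣx² − (Σx)² = 1876.44 − 1866.24 = 10.2; nΣy² − (Σy)² = 19197.84 − 15775.36 = 3422.48
r = 20.1 / √(10.2 × 3422.48) = 20.1 / 186.8403 ≈ 0.108

0.108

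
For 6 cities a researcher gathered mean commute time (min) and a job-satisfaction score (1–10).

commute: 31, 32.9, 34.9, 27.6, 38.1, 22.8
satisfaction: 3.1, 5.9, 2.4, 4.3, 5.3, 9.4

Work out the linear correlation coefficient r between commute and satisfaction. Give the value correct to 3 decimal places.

-0.591

n = 6, Σx = 187.3, Σy = 30.4, Σx² = 5994.63, Σy² = 185.12, Σxy = 908.9
nΣxy − ΣxΣy = 5453.4 − 5693.92 = -240.52
nΣx² − (Σx)² = 35967.78 − 35081.29 = 886.49; nΣy² − (Σy)² = 1110.72 − 924.16 = 186.56
r = -240.52 / √(886.49 × 186.56) = -240.52 / 406.6738 ≈ -0.591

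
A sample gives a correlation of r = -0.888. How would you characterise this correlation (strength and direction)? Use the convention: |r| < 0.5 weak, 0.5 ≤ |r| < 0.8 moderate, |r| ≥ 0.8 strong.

r = -0.888 < 0 so the relationship is negative.
|r| = 0.888, which falls in the strong range.

strong negative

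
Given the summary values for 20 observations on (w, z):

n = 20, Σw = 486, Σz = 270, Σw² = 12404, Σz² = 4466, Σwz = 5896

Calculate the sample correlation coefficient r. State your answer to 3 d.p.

r = (nΣwz − ΣwΣz) / √[(nΣw² − (Σw)²)(nΣz² − (Σz)²)]
Numerator: 20×5896 − 486×270 = -13300
Denominator: √[(248080 − 236196)(89320 − 72900)] = √[11884 × 16420] = 13969.0830
r = -13300 / 13969.0830 ≈ -0.952

-0.952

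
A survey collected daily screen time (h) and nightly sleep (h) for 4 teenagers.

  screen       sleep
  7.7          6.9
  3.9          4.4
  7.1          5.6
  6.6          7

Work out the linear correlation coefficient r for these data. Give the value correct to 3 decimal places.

0.822

n = 4, Σx = 25.3, Σy = 23.9, Σx² = 168.47, Σy² = 147.33, Σxy = 156.25
nΣxy − ΣxΣy = 625 − 604.67 = 20.33
nΣx² − (Σx)² = 673.88 − 640.09 = 33.79; nΣy² − (Σy)² = 589.32 − 571.21 = 18.11
r = 20.33 / √(33.79 × 18.11) = 20.33 / 24.7374 ≈ 0.822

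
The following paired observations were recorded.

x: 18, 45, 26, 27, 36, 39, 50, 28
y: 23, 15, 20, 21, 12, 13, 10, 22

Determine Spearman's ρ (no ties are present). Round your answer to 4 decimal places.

-0.8095

Rank x: 1, 7, 2, 3, 5, 6, 8, 4
Rank y: 8, 4, 5, 6, 2, 3, 1, 7
d = rank(x) − rank(y): -7, 3, -3, -3, 3, 3, 7, -3; Σd² = 152
ρ = 1 − 6Σd² / [n(n²−1)] = 1 − 6×152 / (8×63) = 1 − 912/504 ≈ -0.8095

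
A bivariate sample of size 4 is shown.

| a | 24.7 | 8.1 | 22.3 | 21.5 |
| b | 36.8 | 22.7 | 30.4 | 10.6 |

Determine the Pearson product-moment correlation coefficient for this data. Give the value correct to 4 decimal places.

0.2925

n = 4, Σa = 76.6, Σb = 100.5, Σa² = 1635.24, Σb² = 2906.05, Σab = 1998.65
nΣab − ΣaΣb = 7994.6 − 7698.3 = 296.3
nΣa² − (Σa)² = 6540.96 − 5867.56 = 673.4; nΣb² − (Σb)² = 11624.2 − 10100.25 = 1523.95
r = 296.3 / √(673.4 × 1523.95) = 296.3 / 1013.0291 ≈ 0.2925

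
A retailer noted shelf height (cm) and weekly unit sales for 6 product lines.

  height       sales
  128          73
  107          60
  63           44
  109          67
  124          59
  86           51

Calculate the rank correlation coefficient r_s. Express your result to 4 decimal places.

Rank height: 6, 3, 1, 4, 5, 2
Rank sales: 6, 4, 1, 5, 3, 2
d = rank(height) − rank(sales): 0, -1, 0, -1, 2, 0; Σd² = 6
ρ = 1 − 6Σd² / [n(n²−1)] = 1 − 6×6 / (6×35) = 1 − 36/210 ≈ 0.8286

0.8286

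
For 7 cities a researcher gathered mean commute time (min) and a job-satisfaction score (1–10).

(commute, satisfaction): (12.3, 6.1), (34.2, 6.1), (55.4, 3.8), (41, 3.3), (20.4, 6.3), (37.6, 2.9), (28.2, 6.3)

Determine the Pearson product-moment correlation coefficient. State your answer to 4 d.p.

n = 7, Σx = 229.1, Σy = 34.8, Σx² = 8696.25, Σy² = 187.54, Σxy = 1044.69
nΣxy − ΣxΣy = 7312.83 − 7972.68 = -659.85
nΣx² − (Σx)² = 60873.75 − 52486.81 = 8386.94; nΣy² − (Σy)² = 1312.78 − 1211.04 = 101.74
r = -659.85 / √(8386.94 × 101.74) = -659.85 / 923.7355 ≈ -0.7143

-0.7143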